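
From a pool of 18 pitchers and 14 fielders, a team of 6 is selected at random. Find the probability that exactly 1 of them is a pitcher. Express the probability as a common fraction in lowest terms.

There are C(32,6) = 906192 ways to choose 6 from 32.
Selections with exactly 1 pitcher: choose 1 of the 18 pitchers and 5 of the 14 fielders, C(18,1)·C(14,5) = 18·2002 = 36036.
Probability = 36036/906192 = 143/3596.

143/3596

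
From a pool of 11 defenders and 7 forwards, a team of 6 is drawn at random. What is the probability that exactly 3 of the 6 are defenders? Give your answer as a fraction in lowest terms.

275/884

Total number of selections: C(18,6) = 18564.
Selections with exactly 3 defenders: choose 3 of the 11 defenders and 3 of the 7 forwards, C(11,3)·C(7,3) = 165·35 = 5775.
Probability = 5775/18564 = 275/884.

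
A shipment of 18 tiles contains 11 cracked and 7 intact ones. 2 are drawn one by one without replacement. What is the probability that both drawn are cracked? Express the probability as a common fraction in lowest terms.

55/153

Multiply the conditional probabilities at each draw: 11/18 · 10/17 = 110/306 = 55/153.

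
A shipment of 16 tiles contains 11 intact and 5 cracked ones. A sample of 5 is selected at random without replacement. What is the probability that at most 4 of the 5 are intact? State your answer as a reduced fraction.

There are C(16,5) = 4368 ways to choose the 5.
Favorable selections (at most 4 intact): C(11,0)·C(5,5) + C(11,1)·C(5,4) + C(11,2)·C(5,3) + C(11,3)·C(5,2) + C(11,4)·C(5,1) = 1 + 55 + 550 + 1650 + 1650 = 3906.
Probability = 3906/4368 = 93/104.

93/104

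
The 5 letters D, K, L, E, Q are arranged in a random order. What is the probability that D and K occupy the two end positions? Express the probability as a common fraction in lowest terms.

There are 5! = 120 arrangements.
Place D and K at the ends in 2 ways, arrange the remaining 3 in 3! = 6 ways: 2·6 = 12.
Probability = 12/120 = 1/10.

1/10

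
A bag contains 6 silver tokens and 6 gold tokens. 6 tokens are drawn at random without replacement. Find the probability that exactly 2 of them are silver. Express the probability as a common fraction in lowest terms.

There are C(12,6) = 924 ways to choose 6 from 12.
Selections with exactly 2 silver: choose 2 of the 6 silver and 4 of the 6 gold, C(6,2)·C(6,4) = 15·15 = 225.
Probability = 225/924 = 75/308.

75/308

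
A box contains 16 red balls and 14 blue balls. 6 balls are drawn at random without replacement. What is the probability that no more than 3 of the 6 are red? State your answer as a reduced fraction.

263/435

There are C(30,6) = 593775 ways to choose the 6.
Count the complement (more than 3 red): C(16,4)·C(14,2) + C(16,5)·C(14,1) + C(16,6)·C(14,0) = 165620 + 61152 + 8008 = 234780.
Probability = 1 − 234780/593775 = 358995/593775 = 263/435.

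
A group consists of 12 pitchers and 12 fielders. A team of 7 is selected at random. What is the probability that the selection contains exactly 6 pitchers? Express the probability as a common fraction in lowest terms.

14/437

There are C(24,7) = 346104 ways to choose 7 from 24.
Selections with exactly 6 pitchers: choose 6 of the 12 pitchers and 1 of the 12 fielders, C(12,6)·C(12,1) = 924·12 = 11088.
Probability = 11088/346104 = 14/437.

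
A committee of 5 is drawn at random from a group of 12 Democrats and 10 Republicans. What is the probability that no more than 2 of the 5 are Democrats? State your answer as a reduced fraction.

54/133

There are C(22,5) = 26334 ways to choose the 5.
Favorable selections (no more than 2 Democrats): C(12,0)·C(10,5) + C(12,1)·C(10,4) + C(12,2)·C(10,3) = 252 + 2520 + 7920 = 10692.
Probability = 10692/26334 = 54/133.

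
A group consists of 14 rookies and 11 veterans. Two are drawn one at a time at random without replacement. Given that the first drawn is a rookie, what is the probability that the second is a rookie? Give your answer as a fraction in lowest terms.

After removing one rookie, 24 remain: 13 rookies and 11 veterans.
So the probability the next is a rookie is 13/24.

13/24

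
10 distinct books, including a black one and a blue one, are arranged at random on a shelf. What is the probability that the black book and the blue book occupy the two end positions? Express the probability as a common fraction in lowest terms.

1/45

There are 10! = 3628800 arrangements.
Place the black book and the blue book at the ends in 2 ways, arrange the remaining 8 in 8! = 40320 ways: 2·40320 = 80640.
Probability = 80640/3628800 = 1/45.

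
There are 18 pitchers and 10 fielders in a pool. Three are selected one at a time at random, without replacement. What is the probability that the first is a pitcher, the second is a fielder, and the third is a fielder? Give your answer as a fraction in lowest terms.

15/182

Multiply the conditional probabilities at each draw: 18/28 · 10/27 · 9/26 = 1620/19656 = 15/182.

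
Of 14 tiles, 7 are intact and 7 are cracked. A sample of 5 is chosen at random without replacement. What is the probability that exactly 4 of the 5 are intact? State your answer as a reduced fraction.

The sample space is all 5-subsets of the 14: C(14,5) = 2002.
Selections with exactly 4 intact: choose 4 of the 7 intact and 1 of the 7 cracked, C(7,4)·C(7,1) = 35·7 = 245.
Probability = 245/2002 = 35/286.

35/286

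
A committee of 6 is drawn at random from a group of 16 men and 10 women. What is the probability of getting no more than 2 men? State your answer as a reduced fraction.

2103/16445

There are C(26,6) = 230230 ways to choose the 6.
Favorable selections (no more than 2 men): C(16,0)·C(10,6) + C(16,1)·C(10,5) + C(16,2)·C(10,4) = 210 + 4032 + 25200 = 29442.
Probability = 29442/230230 = 2103/16445.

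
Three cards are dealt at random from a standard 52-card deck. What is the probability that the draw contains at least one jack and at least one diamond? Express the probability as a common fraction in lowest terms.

33/260

There are C(52,3) = 22100 possible draws.
By inclusion-exclusion on the complements, draws missing all jacks or all diamonds: C(48,3) + C(39,3) − C(36,3) = 17296 + 9139 − 7140 = 19295.
So draws with at least one of each: 22100 − 19295 = 2805, probability 2805/22100 = 33/260.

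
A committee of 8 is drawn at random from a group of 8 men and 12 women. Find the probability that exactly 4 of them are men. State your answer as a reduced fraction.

1155/4199

The sample space is all 8-subsets of the 20: C(20,8) = 125970.
Selections with exactly 4 men: choose 4 of the 8 men and 4 of the 12 women, C(8,4)·C(12,4) = 70·495 = 34650.
Probability = 34650/125970 = 1155/4199.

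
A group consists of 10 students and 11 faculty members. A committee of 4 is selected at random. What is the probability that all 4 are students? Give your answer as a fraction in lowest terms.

2/57

There are C(21,4) = 5985 possible selections.
Selections with all students: C(10,4) = 210.
Probability = 210/5985 = 2/57.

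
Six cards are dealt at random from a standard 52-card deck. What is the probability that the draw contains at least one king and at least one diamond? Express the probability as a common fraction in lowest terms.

6772177/20358520

There are C(52,6) = 20358520 possible draws.
By inclusion-exclusion on the complements, draws missing all kings or all diamonds: C(48,6) + C(39,6) − C(36,6) = 12271512 + 3262623 − 1947792 = 13586343.
So draws with at least one of each: 20358520 − 13586343 = 6772177, probability 6772177/20358520.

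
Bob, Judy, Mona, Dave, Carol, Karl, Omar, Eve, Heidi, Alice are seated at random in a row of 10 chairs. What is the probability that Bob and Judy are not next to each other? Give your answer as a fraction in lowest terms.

There are 10! = 3628800 arrangements.
Arrangements with Bob and Judy adjacent: 2·9! = 725760.
So not adjacent: 3628800 − 725760 = 2903040, probability 2903040/3628800 = 4/5.

4/5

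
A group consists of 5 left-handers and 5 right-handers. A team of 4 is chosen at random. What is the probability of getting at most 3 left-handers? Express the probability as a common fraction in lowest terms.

There are C(10,4) = 210 ways to choose the 4.
The complement is exactly 4 left-handers: C(5,4)·C(5,0) = 5.
Probability = 1 − 5/210 = 205/210 = 41/42.

41/42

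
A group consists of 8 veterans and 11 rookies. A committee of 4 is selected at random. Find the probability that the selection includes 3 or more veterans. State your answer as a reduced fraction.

Total selections: C(19,4) = 3876.
Favorable selections (3 or more veterans): C(8,3)·C(11,1) + C(8,4)·C(11,0) = 616 + 70 = 686.
Probability = 686/3876 = 343/1938.

343/1938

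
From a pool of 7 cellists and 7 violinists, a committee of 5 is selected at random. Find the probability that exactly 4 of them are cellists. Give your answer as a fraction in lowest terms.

Total number of selections: C(14,5) = 2002.
Selections with exactly 4 cellists: choose 4 of the 7 cellists and 1 of the 7 violinists, C(7,4)·C(7,1) = 35·7 = 245.
Probability = 245/2002 = 35/286.

35/286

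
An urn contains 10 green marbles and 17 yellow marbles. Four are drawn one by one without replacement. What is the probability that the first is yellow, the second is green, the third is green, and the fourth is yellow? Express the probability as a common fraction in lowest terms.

34/585

Multiply the conditional probabilities at each draw: 17/27 · 10/26 · 9/25 · 16/24 = 24480/421200 = 34/585.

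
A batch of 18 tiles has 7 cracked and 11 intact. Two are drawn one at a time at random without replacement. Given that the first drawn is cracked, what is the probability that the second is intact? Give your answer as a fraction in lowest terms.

After removing one cracked, 17 remain: 6 cracked and 11 intact.
So the probability the next is intact is 11/17.

11/17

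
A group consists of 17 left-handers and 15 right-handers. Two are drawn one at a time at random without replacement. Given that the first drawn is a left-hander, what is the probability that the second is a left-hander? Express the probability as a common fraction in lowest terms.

After removing one left-hander, 31 remain: 16 left-handers and 15 right-handers.
So the probability the next is a left-hander is 16/31.

16/31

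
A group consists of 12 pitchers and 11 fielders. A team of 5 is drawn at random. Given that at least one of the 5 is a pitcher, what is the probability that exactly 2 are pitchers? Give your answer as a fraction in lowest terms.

Work in counts. Selections with at least one pitcher: C(23,5) − C(11,5) = 33649 − 462 = 33187.
Of those, selections where exactly 2 are pitchers: C(12,2)·C(11,3) = 66·165 = 10890.
Conditional probability = 10890/33187 = 990/3017.

990/3017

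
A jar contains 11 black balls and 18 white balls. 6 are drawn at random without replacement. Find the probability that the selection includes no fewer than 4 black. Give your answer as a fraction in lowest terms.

4939/39585

Total selections: C(29,6) = 475020.
Favorable selections (no fewer than 4 black): C(11,4)·C(18,2) + C(11,5)·C(18,1) + C(11,6)·C(18,0) = 50490 + 8316 + 462 = 59268.
Probability = 59268/475020 = 4939/39585.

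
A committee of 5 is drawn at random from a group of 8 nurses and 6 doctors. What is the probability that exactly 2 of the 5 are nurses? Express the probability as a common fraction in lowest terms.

The sample space is all 5-subsets of the 14: C(14,5) = 2002.
Selections with exactly 2 nurses: choose 2 of the 8 nurses and 3 of the 6 doctors, C(8,2)·C(6,3) = 28·20 = 560.
Probability = 560/2002 = 40/143.

40/143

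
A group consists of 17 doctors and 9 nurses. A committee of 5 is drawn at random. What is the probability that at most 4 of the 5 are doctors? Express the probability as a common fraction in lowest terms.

There are C(26,5) = 65780 ways to choose the 5.
The complement is exactly 5 doctors: C(17,5)·C(9,0) = 6188.
Probability = 1 − 6188/65780 = 59592/65780 = 1146/1265.

1146/1265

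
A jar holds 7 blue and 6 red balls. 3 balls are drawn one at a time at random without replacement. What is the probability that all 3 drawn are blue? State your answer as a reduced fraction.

Multiply the conditional probabilities at each draw: 7/13 · 6/12 · 5/11 = 210/1716 = 35/286.

35/286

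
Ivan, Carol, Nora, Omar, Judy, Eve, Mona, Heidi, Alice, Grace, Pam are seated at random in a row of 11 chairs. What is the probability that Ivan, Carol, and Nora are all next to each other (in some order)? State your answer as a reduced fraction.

3/55

There are 11! = 39916800 arrangements.
Treat the three as one block: 9! placements × 3! orders within the block = 362880·6 = 2177280.
Probability = 2177280/39916800 = 3/55.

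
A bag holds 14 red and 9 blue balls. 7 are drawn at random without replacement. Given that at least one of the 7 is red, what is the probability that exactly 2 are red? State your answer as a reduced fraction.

3822/81707

Work in counts. Selections with at least one red: C(23,7) − C(9,7) = 245157 − 36 = 245121.
Of those, selections where exactly 2 are red: C(14,2)·C(9,5) = 91·126 = 11466.
Conditional probability = 11466/245121 = 3822/81707.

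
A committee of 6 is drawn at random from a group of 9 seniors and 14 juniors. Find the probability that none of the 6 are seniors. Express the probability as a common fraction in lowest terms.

13/437

There are C(23,6) = 100947 possible selections.
Selections with no seniors (all juniors): C(14,6) = 3003.
Probability = 3003/100947 = 13/437.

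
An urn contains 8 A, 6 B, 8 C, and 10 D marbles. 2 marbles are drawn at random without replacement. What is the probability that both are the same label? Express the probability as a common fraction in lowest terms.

29/124

There are C(32,2) = 496 ways to draw 2 marbles.
All same label: C(8,2) + C(6,2) + C(8,2) + C(10,2) = 28 + 15 + 28 + 45 = 116.
Probability = 116/496 = 29/124.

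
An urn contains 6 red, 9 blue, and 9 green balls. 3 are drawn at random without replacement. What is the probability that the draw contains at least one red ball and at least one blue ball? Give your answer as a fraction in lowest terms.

837/2024

There are C(24,3) = 2024 possible draws.
By inclusion-exclusion on the complements, draws missing all red or all blue: C(18,3) + C(15,3) − C(9,3) = 816 + 455 − 84 = 1187.
So draws with at least one of each: 2024 − 1187 = 837, probability 837/2024.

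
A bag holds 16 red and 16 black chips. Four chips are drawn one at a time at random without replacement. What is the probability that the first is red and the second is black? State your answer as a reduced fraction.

Multiply the conditional probabilities at each draw: 16/32 · 16/31 = 256/992 = 8/31.

8/31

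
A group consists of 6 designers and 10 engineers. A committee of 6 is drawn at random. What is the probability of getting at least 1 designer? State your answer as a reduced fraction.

557/572

There are C(16,6) = 8008 ways to choose the 6.
The complement is all 6 are engineers: C(10,6) = 210.
Probability = 1 − 210/8008 = 7798/8008 = 557/572.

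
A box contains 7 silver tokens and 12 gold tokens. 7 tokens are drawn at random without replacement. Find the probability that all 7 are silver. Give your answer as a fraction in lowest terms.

There are C(19,7) = 50388 possible selections.
Selections with all silver: C(7,7) = 1.
Probability = 1/50388.

1/50388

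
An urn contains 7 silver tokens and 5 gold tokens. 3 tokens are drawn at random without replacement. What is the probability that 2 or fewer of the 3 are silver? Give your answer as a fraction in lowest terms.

37/44

Total selections: C(12,3) = 220.
The complement is exactly 3 silver: C(7,3)·C(5,0) = 35.
Probability = 1 − 35/220 = 185/220 = 37/44.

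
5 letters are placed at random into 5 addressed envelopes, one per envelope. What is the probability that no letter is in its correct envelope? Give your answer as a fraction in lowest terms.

There are 5! = 120 assignments.
By inclusion-exclusion, assignments with no fixed points: C(5,0)·5! − C(5,1)·4! + C(5,2)·3! − C(5,3)·2! + C(5,4)·1! − C(5,5)·0! = 44.
Probability = 44/120 = 11/30.

11/30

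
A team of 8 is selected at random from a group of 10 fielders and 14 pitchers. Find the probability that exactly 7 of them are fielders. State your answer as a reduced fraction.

560/245157

The sample space is all 8-subsets of the 24: C(24,8) = 735471.
Selections with exactly 7 fielders: choose 7 of the 10 fielders and 1 of the 14 pitchers, C(10,7)·C(14,1) = 120·14 = 1680.
Probability = 1680/735471 = 560/245157.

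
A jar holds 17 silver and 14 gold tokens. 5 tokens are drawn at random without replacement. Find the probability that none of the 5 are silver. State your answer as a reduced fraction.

There are C(31,5) = 169911 possible selections.
Selections with no silver (all gold): C(14,5) = 2002.
Probability = 2002/169911 = 286/24273.

286/24273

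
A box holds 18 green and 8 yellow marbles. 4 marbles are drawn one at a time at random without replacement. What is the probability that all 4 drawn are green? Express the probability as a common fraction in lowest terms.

306/1495

Multiply the conditional probabilities at each draw: 18/26 · 17/25 · 16/24 · 15/23 = 73440/358800 = 306/1495.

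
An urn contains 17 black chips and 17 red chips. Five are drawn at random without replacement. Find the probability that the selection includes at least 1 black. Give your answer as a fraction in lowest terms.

Total selections: C(34,5) = 278256.
Favorable selections (at least 1 black): C(17,1)·C(17,4) + C(17,2)·C(17,3) + C(17,3)·C(17,2) + C(17,4)·C(17,1) + C(17,5)·C(17,0) = 40460 + 92480 + 92480 + 40460 + 6188 = 272068.
Probability = 272068/278256 = 4001/4092.

4001/4092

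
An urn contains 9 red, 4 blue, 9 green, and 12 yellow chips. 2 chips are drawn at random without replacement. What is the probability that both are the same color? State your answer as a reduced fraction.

There are C(34,2) = 561 ways to draw 2 chips.
All same color: C(9,2) + C(4,2) + C(9,2) + C(12,2) = 36 + 6 + 36 + 66 = 144.
Probability = 144/561 = 48/187.

48/187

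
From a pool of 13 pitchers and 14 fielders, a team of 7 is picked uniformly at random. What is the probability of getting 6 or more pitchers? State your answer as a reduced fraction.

Total selections: C(27,7) = 888030.
Favorable selections (6 or more pitchers): C(13,6)·C(14,1) + C(13,7)·C(14,0) = 24024 + 1716 = 25740.
Probability = 25740/888030 = 2/69.

2/69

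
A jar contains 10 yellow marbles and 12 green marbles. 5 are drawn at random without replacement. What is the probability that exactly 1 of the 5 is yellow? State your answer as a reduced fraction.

Total number of selections: C(22,5) = 26334.
Selections with exactly 1 yellow: choose 1 of the 10 yellow and 4 of the 12 green, C(10,1)·C(12,4) = 10·495 = 4950.
Probability = 4950/26334 = 25/133.

25/133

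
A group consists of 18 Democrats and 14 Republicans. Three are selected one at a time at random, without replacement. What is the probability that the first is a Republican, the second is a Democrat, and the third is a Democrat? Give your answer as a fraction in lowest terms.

Multiply the conditional probabilities at each draw: 14/32 · 18/31 · 17/30 = 4284/29760 = 357/2480.

357/2480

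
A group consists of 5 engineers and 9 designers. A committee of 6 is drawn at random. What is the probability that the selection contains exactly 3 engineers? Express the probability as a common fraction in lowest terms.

Total number of selections: C(14,6) = 3003.
Selections with exactly 3 engineers: choose 3 of the 5 engineers and 3 of the 9 designers, C(5,3)·C(9,3) = 10·84 = 840.
Probability = 840/3003 = 40/143.

40/143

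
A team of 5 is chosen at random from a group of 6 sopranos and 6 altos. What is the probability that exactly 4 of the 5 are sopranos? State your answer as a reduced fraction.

There are C(12,5) = 792 ways to choose 5 from 12.
Selections with exactly 4 sopranos: choose 4 of the 6 sopranos and 1 of the 6 altos, C(6,4)·C(6,1) = 15·6 = 90.
Probability = 90/792 = 5/44.

5/44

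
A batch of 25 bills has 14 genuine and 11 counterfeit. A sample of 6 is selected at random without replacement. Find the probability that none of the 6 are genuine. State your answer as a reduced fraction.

There are C(25,6) = 177100 possible selections.
Selections with no genuine (all counterfeit): C(11,6) = 462.
Probability = 462/177100 = 3/1150.

3/1150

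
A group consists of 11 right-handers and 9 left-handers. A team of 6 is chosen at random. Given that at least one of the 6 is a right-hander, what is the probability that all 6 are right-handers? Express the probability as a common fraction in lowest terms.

Work in counts. Selections with at least one right-hander: C(20,6) − C(9,6) = 38760 − 84 = 38676.
Of those, selections where all 6 are right-handers: C(11,6) = 462.
Conditional probability = 462/38676 = 7/586.

7/586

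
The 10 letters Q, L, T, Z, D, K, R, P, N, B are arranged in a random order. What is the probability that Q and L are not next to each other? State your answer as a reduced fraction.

There are 10! = 3628800 arrangements.
Arrangements with Q and L adjacent: 2·9! = 725760.
So not adjacent: 3628800 − 725760 = 2903040, probability 2903040/3628800 = 4/5.

4/5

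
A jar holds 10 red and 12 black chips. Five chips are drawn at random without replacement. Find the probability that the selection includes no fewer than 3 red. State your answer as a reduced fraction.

Total selections: C(22,5) = 26334.
Favorable selections (no fewer than 3 red): C(10,3)·C(12,2) + C(10,4)·C(12,1) + C(10,5)·C(12,0) = 7920 + 2520 + 252 = 10692.
Probability = 10692/26334 = 54/133.

54/133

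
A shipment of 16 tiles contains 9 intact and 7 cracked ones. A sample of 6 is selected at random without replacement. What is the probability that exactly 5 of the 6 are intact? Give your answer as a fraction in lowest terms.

63/572

There are C(16,6) = 8008 ways to choose 6 from 16.
Selections with exactly 5 intact: choose 5 of the 9 intact and 1 of the 7 cracked, C(9,5)·C(7,1) = 126·7 = 882.
Probability = 882/8008 = 63/572.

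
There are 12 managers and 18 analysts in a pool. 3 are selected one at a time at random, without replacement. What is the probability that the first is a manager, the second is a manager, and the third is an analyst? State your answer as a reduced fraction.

99/1015

Multiply the conditional probabilities at each draw: 12/30 · 11/29 · 18/28 = 2376/24360 = 99/1015.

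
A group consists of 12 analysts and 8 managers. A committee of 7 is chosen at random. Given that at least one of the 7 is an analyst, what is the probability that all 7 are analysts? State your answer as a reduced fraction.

99/9689

Work in counts. Selections with at least one analyst: C(20,7) − C(8,7) = 77520 − 8 = 77512.
Of those, selections where all 7 are analysts: C(12,7) = 792.
Conditional probability = 792/77512 = 99/9689.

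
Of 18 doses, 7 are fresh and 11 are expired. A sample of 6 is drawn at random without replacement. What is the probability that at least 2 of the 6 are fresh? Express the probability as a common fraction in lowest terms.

Total selections: C(18,6) = 18564.
Count the complement (fewer than 2 fresh): C(7,0)·C(11,6) + C(7,1)·C(11,5) = 462 + 3234 = 3696.
Probability = 1 − 3696/18564 = 14868/18564 = 177/221.

177/221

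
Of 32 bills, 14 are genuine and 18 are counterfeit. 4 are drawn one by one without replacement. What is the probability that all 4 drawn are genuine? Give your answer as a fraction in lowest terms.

1001/35960

Multiply the conditional probabilities at each draw: 14/32 · 13/31 · 12/30 · 11/29 = 24024/863040 = 1001/35960.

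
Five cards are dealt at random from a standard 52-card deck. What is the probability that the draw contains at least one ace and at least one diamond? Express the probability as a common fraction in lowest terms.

229297/866320

There are C(52,5) = 2598960 possible draws.
By inclusion-exclusion on the complements, draws missing all aces or all diamonds: C(48,5) + C(39,5) − C(36,5) = 1712304 + 575757 − 376992 = 1911069.
So draws with at least one of each: 2598960 − 1911069 = 687891, probability 687891/2598960 = 229297/866320.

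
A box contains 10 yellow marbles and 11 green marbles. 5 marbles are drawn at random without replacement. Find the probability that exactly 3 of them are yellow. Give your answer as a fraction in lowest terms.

2200/6783

Total number of selections: C(21,5) = 20349.
Selections with exactly 3 yellow: choose 3 of the 10 yellow and 2 of the 11 green, C(10,3)·C(11,2) = 120·55 = 6600.
Probability = 6600/20349 = 2200/6783.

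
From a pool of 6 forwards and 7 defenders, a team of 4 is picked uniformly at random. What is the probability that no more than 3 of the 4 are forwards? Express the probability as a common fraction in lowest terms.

Total selections: C(13,4) = 715.
The complement is exactly 4 forwards: C(6,4)·C(7,0) = 15.
Probability = 1 − 15/715 = 700/715 = 140/143.

140/143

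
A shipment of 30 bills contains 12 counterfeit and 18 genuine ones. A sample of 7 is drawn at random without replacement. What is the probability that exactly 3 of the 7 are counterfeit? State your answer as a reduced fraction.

Total number of selections: C(30,7) = 2035800.
Selections with exactly 3 counterfeit: choose 3 of the 12 counterfeit and 4 of the 18 genuine, C(12,3)·C(18,4) = 220·3060 = 673200.
Probability = 673200/2035800 = 374/1131.

374/1131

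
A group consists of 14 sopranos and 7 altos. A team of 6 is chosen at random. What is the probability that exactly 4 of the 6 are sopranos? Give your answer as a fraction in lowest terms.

1001/2584

Total number of selections: C(21,6) = 54264.
Selections with exactly 4 sopranos: choose 4 of the 14 sopranos and 2 of the 7 altos, C(14,4)·C(7,2) = 1001·21 = 21021.
Probability = 21021/54264 = 1001/2584.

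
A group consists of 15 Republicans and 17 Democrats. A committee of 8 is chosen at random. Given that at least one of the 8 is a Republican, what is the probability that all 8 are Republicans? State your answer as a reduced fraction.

99/161446

Work in counts. Selections with at least one Republican: C(32,8) − C(17,8) = 10518300 − 24310 = 10493990.
Of those, selections where all 8 are Republicans: C(15,8) = 6435.
Conditional probability = 6435/10493990 = 99/161446.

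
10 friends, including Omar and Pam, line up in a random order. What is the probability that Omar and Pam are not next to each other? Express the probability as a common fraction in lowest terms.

4/5

There are 10! = 3628800 arrangements.
Arrangements with Omar and Pam adjacent: 2·9! = 725760.
So not adjacent: 3628800 − 725760 = 2903040, probability 2903040/3628800 = 4/5.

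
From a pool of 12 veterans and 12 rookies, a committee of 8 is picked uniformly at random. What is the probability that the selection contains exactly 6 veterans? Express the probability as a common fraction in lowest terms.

There are C(24,8) = 735471 ways to choose 8 from 24.
Selections with exactly 6 veterans: choose 6 of the 12 veterans and 2 of the 12 rookies, C(12,6)·C(12,2) = 924·66 = 60984.
Probability = 60984/735471 = 616/7429.

616/7429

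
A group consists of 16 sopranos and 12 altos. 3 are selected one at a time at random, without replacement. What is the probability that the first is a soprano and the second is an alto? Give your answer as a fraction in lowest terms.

Multiply the conditional probabilities at each draw: 16/28 · 12/27 = 192/756 = 16/63.

16/63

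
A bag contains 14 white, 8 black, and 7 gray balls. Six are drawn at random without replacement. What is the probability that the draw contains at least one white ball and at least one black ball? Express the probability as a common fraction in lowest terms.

9899/11310

There are C(29,6) = 475020 possible draws.
By inclusion-exclusion on the complements, draws missing all white or all black: C(15,6) + C(21,6) − C(7,6) = 5005 + 54264 − 7 = 59262.
So draws with at least one of each: 475020 − 59262 = 415758, probability 415758/475020 = 9899/11310.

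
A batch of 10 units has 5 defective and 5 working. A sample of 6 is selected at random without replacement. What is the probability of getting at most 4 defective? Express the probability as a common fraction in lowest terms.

41/42

Total selections: C(10,6) = 210.
The complement is exactly 5 defective: C(5,5)·C(5,1) = 5.
Probability = 1 − 5/210 = 205/210 = 41/42.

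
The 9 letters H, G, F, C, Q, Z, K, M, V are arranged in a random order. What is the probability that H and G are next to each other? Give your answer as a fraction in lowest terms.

2/9

There are 9! = 362880 arrangements.
Treat H and G as a block: 8! arrangements of the blocks × 2 orders within the block = 2·40320 = 80640.
Probability = 80640/362880 = 2/9.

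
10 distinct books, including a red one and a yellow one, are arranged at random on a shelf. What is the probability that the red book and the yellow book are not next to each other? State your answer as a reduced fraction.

4/5

There are 10! = 3628800 arrangements.
Arrangements with the red book and the yellow book adjacent: 2·9! = 725760.
So not adjacent: 3628800 − 725760 = 2903040, probability 2903040/3628800 = 4/5.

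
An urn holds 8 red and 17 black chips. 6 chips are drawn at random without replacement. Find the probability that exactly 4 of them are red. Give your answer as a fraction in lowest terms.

There are C(25,6) = 177100 ways to choose 6 from 25.
Selections with exactly 4 red: choose 4 of the 8 red and 2 of the 17 black, C(8,4)·C(17,2) = 70·136 = 9520.
Probability = 9520/177100 = 68/1265.

68/1265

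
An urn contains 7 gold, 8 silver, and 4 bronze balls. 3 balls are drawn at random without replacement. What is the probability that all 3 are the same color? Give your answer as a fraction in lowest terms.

5/51

There are C(19,3) = 969 ways to draw 3 balls.
All same color: C(7,3) + C(8,3) + C(4,3) = 35 + 56 + 4 = 95.
Probability = 95/969 = 5/51.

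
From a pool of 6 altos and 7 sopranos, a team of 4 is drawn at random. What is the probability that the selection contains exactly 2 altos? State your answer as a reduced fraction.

Total number of selections: C(13,4) = 715.
Selections with exactly 2 altos: choose 2 of the 6 altos and 2 of the 7 sopranos, C(6,2)·C(7,2) = 15·21 = 315.
Probability = 315/715 = 63/143.

63/143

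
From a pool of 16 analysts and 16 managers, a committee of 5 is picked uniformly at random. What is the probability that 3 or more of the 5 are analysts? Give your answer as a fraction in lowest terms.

1/2

There are C(32,5) = 201376 ways to choose the 5.
Favorable selections (3 or more analysts): C(16,3)·C(16,2) + C(16,4)·C(16,1) + C(16,5)·C(16,0) = 67200 + 29120 + 4368 = 100688.
Probability = 100688/201376 = 1/2.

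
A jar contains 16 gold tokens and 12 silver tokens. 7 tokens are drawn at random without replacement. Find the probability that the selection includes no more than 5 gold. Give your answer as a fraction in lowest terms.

941/1035

There are C(28,7) = 1184040 ways to choose the 7.
Count the complement (more than 5 gold): C(16,6)·C(12,1) + C(16,7)·C(12,0) = 96096 + 11440 = 107536.
Probability = 1 − 107536/1184040 = 1076504/1184040 = 941/1035.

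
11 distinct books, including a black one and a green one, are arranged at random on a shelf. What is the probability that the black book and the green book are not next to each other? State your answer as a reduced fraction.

There are 11! = 39916800 arrangements.
Arrangements with the black book and the green book adjacent: 2·10! = 7257600.
So not adjacent: 39916800 − 7257600 = 32659200, probability 32659200/39916800 = 9/11.

9/11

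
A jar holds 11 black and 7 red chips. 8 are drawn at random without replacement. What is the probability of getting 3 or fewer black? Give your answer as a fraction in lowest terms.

There are C(18,8) = 43758 ways to choose the 8.
Favorable selections (3 or fewer black): C(11,1)·C(7,7) + C(11,2)·C(7,6) + C(11,3)·C(7,5) = 11 + 385 + 3465 = 3861.
Probability = 3861/43758 = 3/34.

3/34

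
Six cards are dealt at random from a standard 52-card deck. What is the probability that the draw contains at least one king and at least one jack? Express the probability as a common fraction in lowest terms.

There are C(52,6) = 20358520 possible draws.
By inclusion-exclusion on the complements, draws missing all kings or all jacks: C(48,6) + C(48,6) − C(44,6) = 12271512 + 12271512 − 7059052 = 17483972.
So draws with at least one of each: 20358520 − 17483972 = 2874548, probability 2874548/20358520 = 718637/5089630.

718637/5089630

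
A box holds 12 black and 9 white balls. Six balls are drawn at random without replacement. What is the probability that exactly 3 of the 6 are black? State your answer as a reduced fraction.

The sample space is all 6-subsets of the 21: C(21,6) = 54264.
Selections with exactly 3 black: choose 3 of the 12 black and 3 of the 9 white, C(12,3)·C(9,3) = 220·84 = 18480.
Probability = 18480/54264 = 110/323.

110/323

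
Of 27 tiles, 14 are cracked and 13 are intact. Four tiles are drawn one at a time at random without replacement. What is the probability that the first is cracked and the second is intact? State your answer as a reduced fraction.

Multiply the conditional probabilities at each draw: 14/27 · 13/26 = 182/702 = 7/27.

7/27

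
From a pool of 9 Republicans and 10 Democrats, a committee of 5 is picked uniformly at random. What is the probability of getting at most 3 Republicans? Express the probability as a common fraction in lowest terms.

There are C(19,5) = 11628 ways to choose the 5.
Favorable selections (at most 3 Republicans): C(9,0)·C(10,5) + C(9,1)·C(10,4) + C(9,2)·C(10,3) + C(9,3)·C(10,2) = 252 + 1890 + 4320 + 3780 = 10242.
Probability = 10242/11628 = 569/646.

569/646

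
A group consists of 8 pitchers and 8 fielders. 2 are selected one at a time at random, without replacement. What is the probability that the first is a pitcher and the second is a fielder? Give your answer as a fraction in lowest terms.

4/15

Multiply the conditional probabilities at each draw: 8/16 · 8/15 = 64/240 = 4/15.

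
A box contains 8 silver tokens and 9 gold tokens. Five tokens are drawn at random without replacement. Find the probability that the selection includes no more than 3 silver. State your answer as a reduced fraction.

There are C(17,5) = 6188 ways to choose the 5.
Count the complement (more than 3 silver): C(8,4)·C(9,1) + C(8,5)·C(9,0) = 630 + 56 = 686.
Probability = 1 − 686/6188 = 5502/6188 = 393/442.

393/442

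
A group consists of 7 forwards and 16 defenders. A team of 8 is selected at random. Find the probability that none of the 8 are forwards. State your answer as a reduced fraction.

There are C(23,8) = 490314 possible selections.
Selections with no forwards (all defenders): C(16,8) = 12870.
Probability = 12870/490314 = 195/7429.

195/7429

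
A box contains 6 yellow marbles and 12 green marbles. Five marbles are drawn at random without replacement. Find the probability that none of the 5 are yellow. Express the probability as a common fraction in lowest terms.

11/119

There are C(18,5) = 8568 possible selections.
Selections with no yellow (all green): C(12,5) = 792.
Probability = 792/8568 = 11/119.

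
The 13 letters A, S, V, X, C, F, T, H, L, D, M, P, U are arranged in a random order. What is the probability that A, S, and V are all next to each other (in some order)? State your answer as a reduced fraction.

There are 13! = 6227020800 arrangements.
Treat the three as one block: 11! placements × 3! orders within the block = 39916800·6 = 239500800.
Probability = 239500800/6227020800 = 1/26.

1/26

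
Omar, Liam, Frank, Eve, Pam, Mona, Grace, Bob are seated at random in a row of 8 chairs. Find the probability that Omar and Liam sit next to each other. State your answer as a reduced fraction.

1/4

There are 8! = 40320 arrangements.
Treat Omar and Liam as a block: 7! arrangements of the blocks × 2 orders within the block = 2·5040 = 10080.
Probability = 10080/40320 = 1/4.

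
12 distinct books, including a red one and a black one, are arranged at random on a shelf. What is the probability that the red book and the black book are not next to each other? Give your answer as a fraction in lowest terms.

There are 12! = 479001600 arrangements.
Arrangements with the red book and the black book adjacent: 2·11! = 79833600.
So not adjacent: 479001600 − 79833600 = 399168000, probability 399168000/479001600 = 5/6.

5/6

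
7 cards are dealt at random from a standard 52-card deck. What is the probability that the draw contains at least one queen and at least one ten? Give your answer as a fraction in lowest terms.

There are C(52,7) = 133784560 possible draws.
By inclusion-exclusion on the complements, draws missing all queens or all tens: C(48,7) + C(48,7) − C(44,7) = 73629072 + 73629072 − 38320568 = 108937576.
So draws with at least one of each: 133784560 − 108937576 = 24846984, probability 24846984/133784560 = 3105873/16723070.

3105873/16723070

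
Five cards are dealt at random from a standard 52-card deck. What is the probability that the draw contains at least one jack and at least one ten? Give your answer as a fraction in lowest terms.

6509/64974

There are C(52,5) = 2598960 possible draws.
By inclusion-exclusion on the complements, draws missing all jacks or all tens: C(48,5) + C(48,5) − C(44,5) = 1712304 + 1712304 − 1086008 = 2338600.
So draws with at least one of each: 2598960 − 2338600 = 260360, probability 260360/2598960 = 6509/64974.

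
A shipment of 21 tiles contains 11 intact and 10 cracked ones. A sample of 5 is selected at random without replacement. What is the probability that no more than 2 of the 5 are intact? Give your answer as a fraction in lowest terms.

1018/2261

There are C(21,5) = 20349 ways to choose the 5.
Favorable selections (no more than 2 intact): C(11,0)·C(10,5) + C(11,1)·C(10,4) + C(11,2)·C(10,3) = 252 + 2310 + 6600 = 9162.
Probability = 9162/20349 = 1018/2261.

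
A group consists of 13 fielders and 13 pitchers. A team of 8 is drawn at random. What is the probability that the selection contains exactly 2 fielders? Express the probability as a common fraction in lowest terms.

Total number of selections: C(26,8) = 1562275.
Selections with exactly 2 fielders: choose 2 of the 13 fielders and 6 of the 13 pitchers, C(13,2)·C(13,6) = 78·1716 = 133848.
Probability = 133848/1562275 = 936/10925.

936/10925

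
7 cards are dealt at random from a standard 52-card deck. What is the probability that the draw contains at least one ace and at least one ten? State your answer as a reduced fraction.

3105873/16723070

There are C(52,7) = 133784560 possible draws.
By inclusion-exclusion on the complements, draws missing all aces or all tens: C(48,7) + C(48,7) − C(44,7) = 73629072 + 73629072 − 38320568 = 108937576.
So draws with at least one of each: 133784560 − 108937576 = 24846984, probability 24846984/133784560 = 3105873/16723070.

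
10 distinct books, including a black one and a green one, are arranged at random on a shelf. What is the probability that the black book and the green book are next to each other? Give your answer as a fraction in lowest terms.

There are 10! = 3628800 arrangements.
Treat the black book and the green book as a block: 9! arrangements of the blocks × 2 orders within the block = 2·362880 = 725760.
Probability = 725760/3628800 = 1/5.

1/5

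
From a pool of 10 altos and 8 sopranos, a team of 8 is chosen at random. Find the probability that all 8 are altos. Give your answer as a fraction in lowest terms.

5/4862

There are C(18,8) = 43758 possible selections.
Selections with all altos: C(10,8) = 45.
Probability = 45/43758 = 5/4862.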